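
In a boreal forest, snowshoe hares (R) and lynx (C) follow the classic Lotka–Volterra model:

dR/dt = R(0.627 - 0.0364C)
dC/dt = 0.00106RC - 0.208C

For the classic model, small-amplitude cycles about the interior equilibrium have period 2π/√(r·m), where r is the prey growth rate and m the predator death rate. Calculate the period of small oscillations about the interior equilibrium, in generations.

Here r = 0.627 and m = 0.208, so r·m = 0.13.
ω = √0.13 = 0.361 per generation, hence T = 2π/ω ≈ 17.4 generations.

T ≈ 17.4 generations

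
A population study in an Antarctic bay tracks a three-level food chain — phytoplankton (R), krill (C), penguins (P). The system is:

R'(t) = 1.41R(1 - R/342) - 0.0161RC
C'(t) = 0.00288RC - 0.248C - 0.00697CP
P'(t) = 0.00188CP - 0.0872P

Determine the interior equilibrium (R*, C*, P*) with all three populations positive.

R* ≈ 161, C* ≈ 46.4, P* ≈ 30.9

From dP/dt = 0: 0.00188C* = 0.0872, so C* = 46.4.
From dR/dt = 0: 1.41(1 - R*/342) = 0.0161·46.4, giving R* = 342·(1 - 0.53) = 161.
From dC/dt = 0: 0.00288·161 - 0.248 = 0.00697P*, so P* = 0.215/0.00697 = 30.9.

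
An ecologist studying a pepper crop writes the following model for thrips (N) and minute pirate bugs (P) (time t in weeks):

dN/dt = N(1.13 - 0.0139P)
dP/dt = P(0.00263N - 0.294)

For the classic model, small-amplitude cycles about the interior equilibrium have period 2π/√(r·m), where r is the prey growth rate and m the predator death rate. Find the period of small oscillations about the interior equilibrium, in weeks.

Here r = 1.13 and m = 0.294, so r·m = 0.332.
ω = √0.332 = 0.576 per week, hence T = 2π/ω ≈ 10.9 weeks.

T ≈ 10.9 weeks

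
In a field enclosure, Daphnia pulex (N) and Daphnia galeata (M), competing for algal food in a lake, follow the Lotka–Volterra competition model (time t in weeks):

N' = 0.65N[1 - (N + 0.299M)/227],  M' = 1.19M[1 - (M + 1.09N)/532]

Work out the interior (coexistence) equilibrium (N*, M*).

N* ≈ 101, M* ≈ 422

Setting both brackets to zero gives the nullclines N + 0.299M = 227 and 1.09N + M = 532.
Substituting M = 532 - 1.09N into the first: N(1 - 0.299·1.09) = 227 - 0.299·532.
So N* = 67.9/0.674 = 101, and then M* = 532 - 1.09·101 = 422.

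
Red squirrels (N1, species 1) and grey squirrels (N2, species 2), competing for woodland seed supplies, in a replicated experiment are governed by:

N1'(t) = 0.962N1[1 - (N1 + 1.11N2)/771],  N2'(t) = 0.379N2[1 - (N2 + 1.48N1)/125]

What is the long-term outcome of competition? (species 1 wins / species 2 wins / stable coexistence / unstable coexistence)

Compare the nullcline intercepts: K1/α12 = 771/1.11 = 695 > K2 = 125; K2/α21 = 125/1.48 = 84.5 < K1 = 771.
Since the inequalities point opposite ways, species 1 can invade but species 2 cannot.

species 1 excludes species 2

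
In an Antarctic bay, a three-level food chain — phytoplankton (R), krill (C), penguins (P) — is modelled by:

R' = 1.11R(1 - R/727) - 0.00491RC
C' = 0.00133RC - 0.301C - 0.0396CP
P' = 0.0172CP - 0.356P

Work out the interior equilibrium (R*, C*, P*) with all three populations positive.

R* ≈ 660, C* ≈ 20.7, P* ≈ 14.6

From dP/dt = 0: 0.0172C* = 0.356, so C* = 20.7.
From dR/dt = 0: 1.11(1 - R*/727) = 0.00491·20.7, giving R* = 727·(1 - 0.0916) = 660.
From dC/dt = 0: 0.00133·660 - 0.301 = 0.0396P*, so P* = 0.577/0.0396 = 14.6.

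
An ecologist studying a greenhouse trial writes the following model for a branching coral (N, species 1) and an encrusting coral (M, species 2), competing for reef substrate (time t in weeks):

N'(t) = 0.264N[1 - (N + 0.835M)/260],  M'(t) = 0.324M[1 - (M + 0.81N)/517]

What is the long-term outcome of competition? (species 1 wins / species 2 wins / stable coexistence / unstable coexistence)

species 2 excludes species 1

Compare the nullcline intercepts: K1/α12 = 260/0.835 = 311 < K2 = 517; K2/α21 = 517/0.81 = 638 > K1 = 260.
Since the inequalities point opposite ways, species 2 can invade but species 1 cannot.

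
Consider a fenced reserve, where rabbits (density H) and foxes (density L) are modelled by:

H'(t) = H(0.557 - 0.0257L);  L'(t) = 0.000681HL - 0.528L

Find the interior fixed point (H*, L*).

Set dL/dt = 0 with L > 0: 0.000681H - 0.528 = 0, so H* = 0.528/0.000681 = 775.
Set dH/dt = 0 with H > 0: 0.557 - 0.0257L = 0, so L* = 0.557/0.0257 = 21.7.

H* ≈ 775, L* ≈ 21.7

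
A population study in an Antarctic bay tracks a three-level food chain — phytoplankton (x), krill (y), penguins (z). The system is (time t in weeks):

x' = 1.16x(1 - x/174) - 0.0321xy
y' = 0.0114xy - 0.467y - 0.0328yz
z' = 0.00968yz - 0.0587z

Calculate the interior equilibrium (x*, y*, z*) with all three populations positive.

From dz/dt = 0: 0.00968y* = 0.0587, so y* = 6.06.
From dx/dt = 0: 1.16(1 - x*/174) = 0.0321·6.06, giving x* = 174·(1 - 0.168) = 145.
From dy/dt = 0: 0.0114·145 - 0.467 = 0.0328z*, so z* = 1.18/0.0328 = 36.1.

x* ≈ 145, y* ≈ 6.06, z* ≈ 36.1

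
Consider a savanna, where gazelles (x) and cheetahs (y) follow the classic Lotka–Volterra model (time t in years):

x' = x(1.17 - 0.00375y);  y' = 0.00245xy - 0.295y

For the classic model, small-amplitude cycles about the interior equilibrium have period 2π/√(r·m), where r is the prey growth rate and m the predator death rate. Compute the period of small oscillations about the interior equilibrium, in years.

Here r = 1.17 and m = 0.295, so r·m = 0.345.
ω = √0.345 = 0.587 per year, hence T = 2π/ω ≈ 10.7 years.

T ≈ 10.7 years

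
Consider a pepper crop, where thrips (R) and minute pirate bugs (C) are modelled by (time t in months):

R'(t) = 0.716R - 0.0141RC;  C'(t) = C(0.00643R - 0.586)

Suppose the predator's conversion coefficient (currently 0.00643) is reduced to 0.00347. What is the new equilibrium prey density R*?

At the interior fixed point, setting dC/dt = 0 with C > 0 fixes R* = (predator death rate)/(RC coefficient) — independent of the other coefficients.
With the change, R* = 0.586/0.00347 = 169; it rises from 91.1.

R* ≈ 169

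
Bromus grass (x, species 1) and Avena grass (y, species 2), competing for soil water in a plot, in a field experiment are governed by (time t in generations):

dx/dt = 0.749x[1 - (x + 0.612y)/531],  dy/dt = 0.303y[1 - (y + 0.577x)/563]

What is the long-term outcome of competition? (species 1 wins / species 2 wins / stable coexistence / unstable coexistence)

Compare the nullcline intercepts: K1/α12 = 531/0.612 = 868 > K2 = 563; K2/α21 = 563/0.577 = 976 > K1 = 531.
Since both inequalities hold, each species can invade when rare, so the interior equilibrium is stable.

stable coexistence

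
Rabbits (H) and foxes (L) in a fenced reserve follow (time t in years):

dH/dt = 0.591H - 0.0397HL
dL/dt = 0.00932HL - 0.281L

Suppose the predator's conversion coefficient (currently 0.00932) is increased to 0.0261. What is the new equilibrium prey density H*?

H* ≈ 10.8

At the interior fixed point, setting dL/dt = 0 with L > 0 fixes H* = (predator death rate)/(HL coefficient) — independent of the other coefficients.
With the change, H* = 0.281/0.0261 = 10.8; it falls from 30.2.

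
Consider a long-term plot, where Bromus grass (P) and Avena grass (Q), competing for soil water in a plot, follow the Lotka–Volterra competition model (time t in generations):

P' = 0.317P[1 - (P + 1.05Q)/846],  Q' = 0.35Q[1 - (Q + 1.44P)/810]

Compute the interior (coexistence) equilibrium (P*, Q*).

Setting both brackets to zero gives the nullclines P + 1.05Q = 846 and 1.44P + Q = 810.
Substituting Q = 810 - 1.44P into the first: P(1 - 1.05·1.44) = 846 - 1.05·810.
So P* = -4.5/-0.512 = 8.79, and then Q* = 810 - 1.44·8.79 = 797.

P* ≈ 8.79, Q* ≈ 797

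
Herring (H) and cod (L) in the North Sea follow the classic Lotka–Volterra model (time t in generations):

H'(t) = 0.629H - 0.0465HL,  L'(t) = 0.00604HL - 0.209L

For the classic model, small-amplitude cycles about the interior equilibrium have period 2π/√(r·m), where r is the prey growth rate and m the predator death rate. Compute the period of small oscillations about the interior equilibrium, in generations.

Here r = 0.629 and m = 0.209, so r·m = 0.131.
ω = √0.131 = 0.363 per generation, hence T = 2π/ω ≈ 17.3 generations.

T ≈ 17.3 generations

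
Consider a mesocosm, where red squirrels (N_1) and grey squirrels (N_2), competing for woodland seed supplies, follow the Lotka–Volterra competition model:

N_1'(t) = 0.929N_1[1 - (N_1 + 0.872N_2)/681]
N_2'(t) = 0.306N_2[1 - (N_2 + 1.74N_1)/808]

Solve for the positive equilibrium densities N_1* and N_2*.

Setting both brackets to zero gives the nullclines N_1 + 0.872N_2 = 681 and 1.74N_1 + N_2 = 808.
Substituting N_2 = 808 - 1.74N_1 into the first: N_1(1 - 0.872·1.74) = 681 - 0.872·808.
So N_1* = -23.6/-0.517 = 45.6, and then N_2* = 808 - 1.74·45.6 = 729.

N_1* ≈ 45.6, N_2* ≈ 729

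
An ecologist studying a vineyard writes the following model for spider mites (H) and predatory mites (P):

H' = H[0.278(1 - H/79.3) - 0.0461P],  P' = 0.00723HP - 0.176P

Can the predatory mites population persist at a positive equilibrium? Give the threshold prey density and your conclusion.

The predator equation gives dP/dt > 0 only when H > 0.176/0.00723 = 24.3.
Without the predator, H → K = 79.3. Since 79.3 > 24.3, the predator can invade and persist.

Threshold H = 24.3; K > 24.3, so yes, the predator persists.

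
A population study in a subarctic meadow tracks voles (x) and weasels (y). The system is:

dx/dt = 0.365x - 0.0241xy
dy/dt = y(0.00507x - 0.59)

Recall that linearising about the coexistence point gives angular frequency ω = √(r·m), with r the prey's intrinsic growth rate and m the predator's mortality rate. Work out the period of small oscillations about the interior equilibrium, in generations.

Here r = 0.365 and m = 0.59, so r·m = 0.215.
ω = √0.215 = 0.464 per generation, hence T = 2π/ω ≈ 13.5 generations.

T ≈ 13.5 generations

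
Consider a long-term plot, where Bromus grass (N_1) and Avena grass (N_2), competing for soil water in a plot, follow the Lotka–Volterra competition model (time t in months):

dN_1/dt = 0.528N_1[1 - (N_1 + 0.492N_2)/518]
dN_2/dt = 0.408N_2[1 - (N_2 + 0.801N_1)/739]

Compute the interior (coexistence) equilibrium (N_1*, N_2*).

Setting both brackets to zero gives the nullclines N_1 + 0.492N_2 = 518 and 0.801N_1 + N_2 = 739.
Substituting N_2 = 739 - 0.801N_1 into the first: N_1(1 - 0.492·0.801) = 518 - 0.492·739.
So N_1* = 154/0.606 = 255, and then N_2* = 739 - 0.801·255 = 535.

N_1* ≈ 255, N_2* ≈ 535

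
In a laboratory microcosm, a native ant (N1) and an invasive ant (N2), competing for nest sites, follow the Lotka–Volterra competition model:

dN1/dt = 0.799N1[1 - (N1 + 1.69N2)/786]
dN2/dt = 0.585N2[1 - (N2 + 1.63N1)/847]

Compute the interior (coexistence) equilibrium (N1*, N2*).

N1* ≈ 368, N2* ≈ 247

Setting both brackets to zero gives the nullclines N1 + 1.69N2 = 786 and 1.63N1 + N2 = 847.
Substituting N2 = 847 - 1.63N1 into the first: N1(1 - 1.69·1.63) = 786 - 1.69·847.
So N1* = -645/-1.75 = 368, and then N2* = 847 - 1.63·368 = 247.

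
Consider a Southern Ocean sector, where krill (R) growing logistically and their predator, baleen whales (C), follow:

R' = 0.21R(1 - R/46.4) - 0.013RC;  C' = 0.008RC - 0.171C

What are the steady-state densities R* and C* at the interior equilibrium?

R* ≈ 21.4, C* ≈ 8.71

From dC/dt = 0 with C > 0: 0.008R* = 0.171, so R* = 21.4.
Substitute into dR/dt = 0: 0.21(1 - 21.4/46.4) = 0.013C*.
The bracket is 0.539, giving C* = 0.113/0.013 = 8.71.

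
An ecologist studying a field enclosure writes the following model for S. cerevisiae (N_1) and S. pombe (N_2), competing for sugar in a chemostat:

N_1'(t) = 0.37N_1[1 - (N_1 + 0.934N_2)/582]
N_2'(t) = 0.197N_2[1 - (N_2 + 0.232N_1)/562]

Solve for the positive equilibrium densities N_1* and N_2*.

N_1* ≈ 72.9, N_2* ≈ 545

Setting both brackets to zero gives the nullclines N_1 + 0.934N_2 = 582 and 0.232N_1 + N_2 = 562.
Substituting N_2 = 562 - 0.232N_1 into the first: N_1(1 - 0.934·0.232) = 582 - 0.934·562.
So N_1* = 57.1/0.783 = 72.9, and then N_2* = 562 - 0.232·72.9 = 545.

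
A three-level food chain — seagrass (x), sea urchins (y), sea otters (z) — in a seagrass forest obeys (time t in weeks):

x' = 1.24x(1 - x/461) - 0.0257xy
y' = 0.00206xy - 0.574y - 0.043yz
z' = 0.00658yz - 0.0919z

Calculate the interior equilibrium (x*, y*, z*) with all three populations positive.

x* ≈ 328, y* ≈ 14, z* ≈ 2.34

From dz/dt = 0: 0.00658y* = 0.0919, so y* = 14.
From dx/dt = 0: 1.24(1 - x*/461) = 0.0257·14, giving x* = 461·(1 - 0.289) = 328.
From dy/dt = 0: 0.00206·328 - 0.574 = 0.043z*, so z* = 0.101/0.043 = 2.34.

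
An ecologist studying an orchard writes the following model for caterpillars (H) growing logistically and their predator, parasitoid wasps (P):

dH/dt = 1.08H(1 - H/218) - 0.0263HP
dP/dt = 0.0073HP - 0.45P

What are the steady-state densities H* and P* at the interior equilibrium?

H* ≈ 61.6, P* ≈ 29.5

From dP/dt = 0 with P > 0: 0.0073H* = 0.45, so H* = 61.6.
Substitute into dH/dt = 0: 1.08(1 - 61.6/218) = 0.0263P*.
The bracket is 0.717, giving P* = 0.775/0.0263 = 29.5.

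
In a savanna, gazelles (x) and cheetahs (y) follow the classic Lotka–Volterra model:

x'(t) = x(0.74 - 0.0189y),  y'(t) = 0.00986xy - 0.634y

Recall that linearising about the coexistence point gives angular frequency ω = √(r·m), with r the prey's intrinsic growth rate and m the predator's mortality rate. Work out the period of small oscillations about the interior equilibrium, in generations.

T ≈ 9.17 generations

Here r = 0.74 and m = 0.634, so r·m = 0.469.
ω = √0.469 = 0.685 per generation, hence T = 2π/ω ≈ 9.17 generations.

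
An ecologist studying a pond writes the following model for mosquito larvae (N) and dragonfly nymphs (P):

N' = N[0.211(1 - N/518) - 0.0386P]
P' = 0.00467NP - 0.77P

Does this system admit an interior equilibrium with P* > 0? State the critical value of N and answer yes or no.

Threshold N = 165; K > 165, so yes, the predator persists.

The predator equation gives dP/dt > 0 only when N > 0.77/0.00467 = 165.
Without the predator, N → K = 518. Since 518 > 165, the predator can invade and persist.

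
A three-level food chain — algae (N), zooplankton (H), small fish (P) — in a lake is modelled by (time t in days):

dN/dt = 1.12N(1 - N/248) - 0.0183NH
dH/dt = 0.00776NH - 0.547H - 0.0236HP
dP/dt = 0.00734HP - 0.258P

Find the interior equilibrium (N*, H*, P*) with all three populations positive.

N* ≈ 106, H* ≈ 35.1, P* ≈ 11.5

From dP/dt = 0: 0.00734H* = 0.258, so H* = 35.1.
From dN/dt = 0: 1.12(1 - N*/248) = 0.0183·35.1, giving N* = 248·(1 - 0.574) = 106.
From dH/dt = 0: 0.00776·106 - 0.547 = 0.0236P*, so P* = 0.272/0.0236 = 11.5.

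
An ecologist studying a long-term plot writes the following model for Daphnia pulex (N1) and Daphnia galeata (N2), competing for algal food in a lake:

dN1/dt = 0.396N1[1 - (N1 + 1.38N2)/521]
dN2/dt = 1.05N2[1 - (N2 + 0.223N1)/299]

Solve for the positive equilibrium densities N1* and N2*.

Setting both brackets to zero gives the nullclines N1 + 1.38N2 = 521 and 0.223N1 + N2 = 299.
Substituting N2 = 299 - 0.223N1 into the first: N1(1 - 1.38·0.223) = 521 - 1.38·299.
So N1* = 108/0.692 = 157, and then N2* = 299 - 0.223·157 = 264.

N1* ≈ 157, N2* ≈ 264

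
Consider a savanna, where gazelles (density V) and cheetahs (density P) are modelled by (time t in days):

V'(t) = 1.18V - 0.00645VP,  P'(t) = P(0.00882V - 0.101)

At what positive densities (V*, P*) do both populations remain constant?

Set dP/dt = 0 with P > 0: 0.00882V - 0.101 = 0, so V* = 0.101/0.00882 = 11.5.
Set dV/dt = 0 with V > 0: 1.18 - 0.00645P = 0, so P* = 1.18/0.00645 = 183.

V* ≈ 11.5, P* ≈ 183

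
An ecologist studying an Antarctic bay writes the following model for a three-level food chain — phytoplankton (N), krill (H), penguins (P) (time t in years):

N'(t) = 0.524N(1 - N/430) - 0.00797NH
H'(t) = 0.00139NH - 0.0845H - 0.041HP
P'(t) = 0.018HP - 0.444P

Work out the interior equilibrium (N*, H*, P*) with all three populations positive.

From dP/dt = 0: 0.018H* = 0.444, so H* = 24.7.
From dN/dt = 0: 0.524(1 - N*/430) = 0.00797·24.7, giving N* = 430·(1 - 0.375) = 269.
From dH/dt = 0: 0.00139·269 - 0.0845 = 0.041P*, so P* = 0.289/0.041 = 7.05.

N* ≈ 269, H* ≈ 24.7, P* ≈ 7.05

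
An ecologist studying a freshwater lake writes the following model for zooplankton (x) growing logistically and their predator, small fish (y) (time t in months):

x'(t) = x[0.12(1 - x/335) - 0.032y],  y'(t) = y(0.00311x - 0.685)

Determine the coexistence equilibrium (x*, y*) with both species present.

From dy/dt = 0 with y > 0: 0.00311x* = 0.685, so x* = 220.
Substitute into dx/dt = 0: 0.12(1 - 220/335) = 0.032y*.
The bracket is 0.343, giving y* = 0.0411/0.032 = 1.28.

x* ≈ 220, y* ≈ 1.28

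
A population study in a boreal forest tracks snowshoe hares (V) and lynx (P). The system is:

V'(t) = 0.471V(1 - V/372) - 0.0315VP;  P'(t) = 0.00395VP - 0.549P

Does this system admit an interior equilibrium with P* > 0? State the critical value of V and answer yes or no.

The predator equation gives dP/dt > 0 only when V > 0.549/0.00395 = 139.
Without the predator, V → K = 372. Since 372 > 139, the predator can invade and persist.

Threshold V = 139; K > 139, so yes, the predator persists.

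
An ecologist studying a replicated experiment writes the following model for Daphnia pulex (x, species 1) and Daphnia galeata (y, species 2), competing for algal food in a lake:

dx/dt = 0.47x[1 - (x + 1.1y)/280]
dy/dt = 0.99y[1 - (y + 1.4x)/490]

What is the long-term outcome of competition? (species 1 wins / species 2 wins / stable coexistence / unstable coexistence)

species 2 excludes species 1

Compare the nullcline intercepts: K1/α12 = 280/1.1 = 255 < K2 = 490; K2/α21 = 490/1.4 = 350 > K1 = 280.
Since the inequalities point opposite ways, species 2 can invade but species 1 cannot.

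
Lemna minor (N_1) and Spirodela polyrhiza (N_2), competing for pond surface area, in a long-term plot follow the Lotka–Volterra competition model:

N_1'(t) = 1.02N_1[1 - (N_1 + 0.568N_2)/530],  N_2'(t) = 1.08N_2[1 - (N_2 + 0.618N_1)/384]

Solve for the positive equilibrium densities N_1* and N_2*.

Setting both brackets to zero gives the nullclines N_1 + 0.568N_2 = 530 and 0.618N_1 + N_2 = 384.
Substituting N_2 = 384 - 0.618N_1 into the first: N_1(1 - 0.568·0.618) = 530 - 0.568·384.
So N_1* = 312/0.649 = 481, and then N_2* = 384 - 0.618·481 = 87.

N_1* ≈ 481, N_2* ≈ 87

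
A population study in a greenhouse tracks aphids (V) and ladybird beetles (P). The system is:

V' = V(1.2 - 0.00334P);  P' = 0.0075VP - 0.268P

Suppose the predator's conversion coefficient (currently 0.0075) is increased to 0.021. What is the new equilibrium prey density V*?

V* ≈ 12.8

At the interior fixed point, setting dP/dt = 0 with P > 0 fixes V* = (predator death rate)/(VP coefficient) — independent of the other coefficients.
With the change, V* = 0.268/0.021 = 12.8; it falls from 35.7.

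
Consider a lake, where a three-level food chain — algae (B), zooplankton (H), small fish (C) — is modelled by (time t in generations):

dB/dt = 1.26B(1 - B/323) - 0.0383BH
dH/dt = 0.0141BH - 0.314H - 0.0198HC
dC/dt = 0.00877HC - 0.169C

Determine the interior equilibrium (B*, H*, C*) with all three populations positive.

B* ≈ 134, H* ≈ 19.3, C* ≈ 79.4

From dC/dt = 0: 0.00877H* = 0.169, so H* = 19.3.
From dB/dt = 0: 1.26(1 - B*/323) = 0.0383·19.3, giving B* = 323·(1 - 0.586) = 134.
From dH/dt = 0: 0.0141·134 - 0.314 = 0.0198C*, so C* = 1.57/0.0198 = 79.4.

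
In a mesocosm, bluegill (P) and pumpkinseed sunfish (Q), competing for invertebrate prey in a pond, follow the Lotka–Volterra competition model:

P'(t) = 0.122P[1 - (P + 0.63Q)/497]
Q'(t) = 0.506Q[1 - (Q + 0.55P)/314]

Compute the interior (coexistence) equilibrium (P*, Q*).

P* ≈ 458, Q* ≈ 62.2

Setting both brackets to zero gives the nullclines P + 0.63Q = 497 and 0.55P + Q = 314.
Substituting Q = 314 - 0.55P into the first: P(1 - 0.63·0.55) = 497 - 0.63·314.
So P* = 299/0.653 = 458, and then Q* = 314 - 0.55·458 = 62.2.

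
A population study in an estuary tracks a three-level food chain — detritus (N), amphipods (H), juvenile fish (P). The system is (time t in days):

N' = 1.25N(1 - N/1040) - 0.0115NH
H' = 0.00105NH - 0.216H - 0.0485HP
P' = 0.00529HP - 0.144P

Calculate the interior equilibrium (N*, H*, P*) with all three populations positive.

From dP/dt = 0: 0.00529H* = 0.144, so H* = 27.2.
From dN/dt = 0: 1.25(1 - N*/1040) = 0.0115·27.2, giving N* = 1040·(1 - 0.25) = 780.
From dH/dt = 0: 0.00105·780 - 0.216 = 0.0485P*, so P* = 0.603/0.0485 = 12.4.

N* ≈ 780, H* ≈ 27.2, P* ≈ 12.4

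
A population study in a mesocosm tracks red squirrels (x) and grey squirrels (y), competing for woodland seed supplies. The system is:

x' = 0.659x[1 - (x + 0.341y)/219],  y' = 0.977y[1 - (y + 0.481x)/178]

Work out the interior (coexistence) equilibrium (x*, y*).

Setting both brackets to zero gives the nullclines x + 0.341y = 219 and 0.481x + y = 178.
Substituting y = 178 - 0.481x into the first: x(1 - 0.341·0.481) = 219 - 0.341·178.
So x* = 158/0.836 = 189, and then y* = 178 - 0.481·189 = 86.9.

x* ≈ 189, y* ≈ 86.9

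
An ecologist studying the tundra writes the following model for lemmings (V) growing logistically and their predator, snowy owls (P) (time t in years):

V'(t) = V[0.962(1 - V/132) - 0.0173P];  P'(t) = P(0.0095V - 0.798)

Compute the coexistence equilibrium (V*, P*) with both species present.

From dP/dt = 0 with P > 0: 0.0095V* = 0.798, so V* = 84.
Substitute into dV/dt = 0: 0.962(1 - 84/132) = 0.0173P*.
The bracket is 0.364, giving P* = 0.35/0.0173 = 20.2.

V* ≈ 84, P* ≈ 20.2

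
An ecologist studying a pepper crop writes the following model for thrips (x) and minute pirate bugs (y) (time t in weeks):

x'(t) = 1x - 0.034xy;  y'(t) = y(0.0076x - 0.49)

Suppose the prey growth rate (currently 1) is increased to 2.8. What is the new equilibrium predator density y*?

At the interior fixed point, setting dx/dt = 0 with x > 0 fixes y* = (prey growth rate)/(xy coefficient) — independent of the other coefficients.
With the change, y* = 2.8/0.034 = 82.4; it rises from 29.4.

y* ≈ 82.4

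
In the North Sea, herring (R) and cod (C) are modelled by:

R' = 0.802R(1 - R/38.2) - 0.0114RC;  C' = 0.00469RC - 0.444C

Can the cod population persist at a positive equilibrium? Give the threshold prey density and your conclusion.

The predator equation gives dC/dt > 0 only when R > 0.444/0.00469 = 94.7.
Without the predator, R → K = 38.2. Since 38.2 < 94.7, the predator cannot invade.

Threshold R = 94.7; K < 94.7, so no, the predator goes extinct.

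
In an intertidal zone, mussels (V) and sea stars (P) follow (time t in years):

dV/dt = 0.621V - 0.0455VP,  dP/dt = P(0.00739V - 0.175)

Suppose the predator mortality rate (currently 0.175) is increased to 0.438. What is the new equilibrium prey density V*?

V* ≈ 59.3

At the interior fixed point, setting dP/dt = 0 with P > 0 fixes V* = (predator death rate)/(VP coefficient) — independent of the other coefficients.
With the change, V* = 0.438/0.00739 = 59.3; it rises from 23.7.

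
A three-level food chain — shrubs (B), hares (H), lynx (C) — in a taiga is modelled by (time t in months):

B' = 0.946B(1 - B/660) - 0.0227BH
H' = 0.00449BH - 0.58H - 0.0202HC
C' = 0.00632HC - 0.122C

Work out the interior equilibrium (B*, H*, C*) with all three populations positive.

B* ≈ 354, H* ≈ 19.3, C* ≈ 50

From dC/dt = 0: 0.00632H* = 0.122, so H* = 19.3.
From dB/dt = 0: 0.946(1 - B*/660) = 0.0227·19.3, giving B* = 660·(1 - 0.463) = 354.
From dH/dt = 0: 0.00449·354 - 0.58 = 0.0202C*, so C* = 1.01/0.0202 = 50.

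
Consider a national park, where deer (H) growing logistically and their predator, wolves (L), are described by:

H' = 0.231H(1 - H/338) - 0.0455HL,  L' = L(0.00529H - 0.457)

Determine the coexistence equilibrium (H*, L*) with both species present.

H* ≈ 86.4, L* ≈ 3.78

From dL/dt = 0 with L > 0: 0.00529H* = 0.457, so H* = 86.4.
Substitute into dH/dt = 0: 0.231(1 - 86.4/338) = 0.0455L*.
The bracket is 0.744, giving L* = 0.172/0.0455 = 3.78.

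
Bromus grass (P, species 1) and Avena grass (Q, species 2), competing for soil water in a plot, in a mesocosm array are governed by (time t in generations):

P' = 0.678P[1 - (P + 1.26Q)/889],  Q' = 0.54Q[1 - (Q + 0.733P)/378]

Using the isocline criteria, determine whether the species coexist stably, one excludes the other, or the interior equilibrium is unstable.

species 1 excludes species 2

Compare the nullcline intercepts: K1/α12 = 889/1.26 = 706 > K2 = 378; K2/α21 = 378/0.733 = 516 < K1 = 889.
Since the inequalities point opposite ways, species 1 can invade but species 2 cannot.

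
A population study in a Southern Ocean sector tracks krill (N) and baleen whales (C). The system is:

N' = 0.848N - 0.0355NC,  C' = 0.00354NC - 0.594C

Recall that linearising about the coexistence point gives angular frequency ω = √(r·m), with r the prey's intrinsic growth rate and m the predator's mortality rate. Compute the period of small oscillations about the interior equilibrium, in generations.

Here r = 0.848 and m = 0.594, so r·m = 0.504.
ω = √0.504 = 0.71 per generation, hence T = 2π/ω ≈ 8.85 generations.

T ≈ 8.85 generations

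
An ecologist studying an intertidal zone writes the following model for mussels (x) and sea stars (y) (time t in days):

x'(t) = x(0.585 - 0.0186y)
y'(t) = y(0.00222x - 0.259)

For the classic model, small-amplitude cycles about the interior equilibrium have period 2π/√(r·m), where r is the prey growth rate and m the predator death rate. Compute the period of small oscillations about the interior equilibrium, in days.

T ≈ 16.1 days

Here r = 0.585 and m = 0.259, so r·m = 0.152.
ω = √0.152 = 0.389 per day, hence T = 2π/ω ≈ 16.1 days.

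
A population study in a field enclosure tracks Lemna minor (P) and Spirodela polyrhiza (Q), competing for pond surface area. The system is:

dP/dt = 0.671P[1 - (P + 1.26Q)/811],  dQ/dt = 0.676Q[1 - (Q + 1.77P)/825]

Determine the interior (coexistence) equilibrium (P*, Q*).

P* ≈ 186, Q* ≈ 496

Setting both brackets to zero gives the nullclines P + 1.26Q = 811 and 1.77P + Q = 825.
Substituting Q = 825 - 1.77P into the first: P(1 - 1.26·1.77) = 811 - 1.26·825.
So P* = -228/-1.23 = 186, and then Q* = 825 - 1.77·186 = 496.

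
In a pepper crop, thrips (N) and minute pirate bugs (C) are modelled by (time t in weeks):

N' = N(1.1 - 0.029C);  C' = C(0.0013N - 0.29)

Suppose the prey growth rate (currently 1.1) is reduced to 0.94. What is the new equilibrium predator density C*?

At the interior fixed point, setting dN/dt = 0 with N > 0 fixes C* = (prey growth rate)/(NC coefficient) — independent of the other coefficients.
With the change, C* = 0.94/0.029 = 32.4; it falls from 37.9.

C* ≈ 32.4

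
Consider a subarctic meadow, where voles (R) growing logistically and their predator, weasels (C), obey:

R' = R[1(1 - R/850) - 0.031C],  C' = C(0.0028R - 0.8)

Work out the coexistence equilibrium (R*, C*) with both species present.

From dC/dt = 0 with C > 0: 0.0028R* = 0.8, so R* = 286.
Substitute into dR/dt = 0: 1(1 - 286/850) = 0.031C*.
The bracket is 0.664, giving C* = 0.664/0.031 = 21.4.

R* ≈ 286, C* ≈ 21.4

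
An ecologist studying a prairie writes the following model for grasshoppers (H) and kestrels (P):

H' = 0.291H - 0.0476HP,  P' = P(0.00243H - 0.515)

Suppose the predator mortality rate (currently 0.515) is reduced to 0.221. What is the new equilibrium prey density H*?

At the interior fixed point, setting dP/dt = 0 with P > 0 fixes H* = (predator death rate)/(HP coefficient) — independent of the other coefficients.
With the change, H* = 0.221/0.00243 = 90.9; it falls from 212.

H* ≈ 90.9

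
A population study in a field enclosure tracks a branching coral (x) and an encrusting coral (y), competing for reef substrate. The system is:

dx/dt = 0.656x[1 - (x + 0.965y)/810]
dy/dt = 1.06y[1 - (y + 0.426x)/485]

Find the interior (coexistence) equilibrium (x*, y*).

x* ≈ 581, y* ≈ 238

Setting both brackets to zero gives the nullclines x + 0.965y = 810 and 0.426x + y = 485.
Substituting y = 485 - 0.426x into the first: x(1 - 0.965·0.426) = 810 - 0.965·485.
So x* = 342/0.589 = 581, and then y* = 485 - 0.426·581 = 238.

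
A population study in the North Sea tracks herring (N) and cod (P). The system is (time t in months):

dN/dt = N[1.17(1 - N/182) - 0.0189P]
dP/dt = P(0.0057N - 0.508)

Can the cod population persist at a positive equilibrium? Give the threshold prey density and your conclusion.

Threshold N = 89.1; K > 89.1, so yes, the predator persists.

The predator equation gives dP/dt > 0 only when N > 0.508/0.0057 = 89.1.
Without the predator, N → K = 182. Since 182 > 89.1, the predator can invade and persist.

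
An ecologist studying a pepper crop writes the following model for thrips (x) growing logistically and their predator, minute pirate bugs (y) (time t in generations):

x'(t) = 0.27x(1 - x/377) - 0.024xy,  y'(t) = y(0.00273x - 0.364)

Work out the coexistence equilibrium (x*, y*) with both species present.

x* ≈ 133, y* ≈ 7.27

From dy/dt = 0 with y > 0: 0.00273x* = 0.364, so x* = 133.
Substitute into dx/dt = 0: 0.27(1 - 133/377) = 0.024y*.
The bracket is 0.646, giving y* = 0.175/0.024 = 7.27.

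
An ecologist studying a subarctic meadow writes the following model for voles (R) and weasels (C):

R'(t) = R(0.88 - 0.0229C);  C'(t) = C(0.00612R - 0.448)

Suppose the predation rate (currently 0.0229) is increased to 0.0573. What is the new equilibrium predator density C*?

At the interior fixed point, setting dR/dt = 0 with R > 0 fixes C* = (prey growth rate)/(RC coefficient) — independent of the other coefficients.
With the change, C* = 0.88/0.0573 = 15.4; it falls from 38.4.

C* ≈ 15.4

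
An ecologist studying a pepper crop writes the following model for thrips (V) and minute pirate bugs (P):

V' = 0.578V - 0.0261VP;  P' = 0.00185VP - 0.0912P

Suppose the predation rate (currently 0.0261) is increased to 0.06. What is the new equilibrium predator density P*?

P* ≈ 9.63

At the interior fixed point, setting dV/dt = 0 with V > 0 fixes P* = (prey growth rate)/(VP coefficient) — independent of the other coefficients.
With the change, P* = 0.578/0.06 = 9.63; it falls from 22.1.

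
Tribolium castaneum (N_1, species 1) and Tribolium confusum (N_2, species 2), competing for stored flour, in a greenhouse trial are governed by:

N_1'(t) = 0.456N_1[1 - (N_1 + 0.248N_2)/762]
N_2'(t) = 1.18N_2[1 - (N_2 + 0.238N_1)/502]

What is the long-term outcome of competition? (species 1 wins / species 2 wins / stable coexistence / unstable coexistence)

stable coexistence

Compare the nullcline intercepts: K1/α12 = 762/0.248 = 3070 > K2 = 502; K2/α21 = 502/0.238 = 2110 > K1 = 762.
Since both inequalities hold, each species can invade when rare, so the interior equilibrium is stable.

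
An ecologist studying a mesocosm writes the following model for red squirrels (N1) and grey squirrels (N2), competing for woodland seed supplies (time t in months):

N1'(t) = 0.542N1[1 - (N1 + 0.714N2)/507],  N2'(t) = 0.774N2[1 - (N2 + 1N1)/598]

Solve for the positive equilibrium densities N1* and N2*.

N1* ≈ 280, N2* ≈ 318

Setting both brackets to zero gives the nullclines N1 + 0.714N2 = 507 and 1N1 + N2 = 598.
Substituting N2 = 598 - 1N1 into the first: N1(1 - 0.714·1) = 507 - 0.714·598.
So N1* = 80/0.286 = 280, and then N2* = 598 - 1·280 = 318.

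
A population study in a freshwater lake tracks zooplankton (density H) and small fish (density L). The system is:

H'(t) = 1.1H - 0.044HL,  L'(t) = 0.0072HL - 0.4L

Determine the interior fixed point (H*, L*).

H* ≈ 55.6, L* ≈ 25

Set dL/dt = 0 with L > 0: 0.0072H - 0.4 = 0, so H* = 0.4/0.0072 = 55.6.
Set dH/dt = 0 with H > 0: 1.1 - 0.044L = 0, so L* = 1.1/0.044 = 25.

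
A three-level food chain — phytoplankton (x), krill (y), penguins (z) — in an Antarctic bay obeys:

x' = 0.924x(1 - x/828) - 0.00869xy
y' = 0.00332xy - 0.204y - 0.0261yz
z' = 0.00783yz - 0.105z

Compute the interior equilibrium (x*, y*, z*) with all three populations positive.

x* ≈ 724, y* ≈ 13.4, z* ≈ 84.2

From dz/dt = 0: 0.00783y* = 0.105, so y* = 13.4.
From dx/dt = 0: 0.924(1 - x*/828) = 0.00869·13.4, giving x* = 828·(1 - 0.126) = 724.
From dy/dt = 0: 0.00332·724 - 0.204 = 0.0261z*, so z* = 2.2/0.0261 = 84.2.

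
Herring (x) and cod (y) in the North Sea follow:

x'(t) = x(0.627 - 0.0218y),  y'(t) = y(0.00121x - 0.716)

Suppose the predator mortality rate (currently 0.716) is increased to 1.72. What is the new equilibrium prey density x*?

x* ≈ 1420

At the interior fixed point, setting dy/dt = 0 with y > 0 fixes x* = (predator death rate)/(xy coefficient) — independent of the other coefficients.
With the change, x* = 1.72/0.00121 = 1420; it rises from 592.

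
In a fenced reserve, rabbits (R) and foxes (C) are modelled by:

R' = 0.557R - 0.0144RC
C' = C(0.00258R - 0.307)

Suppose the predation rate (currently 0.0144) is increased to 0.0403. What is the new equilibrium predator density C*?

C* ≈ 13.8

At the interior fixed point, setting dR/dt = 0 with R > 0 fixes C* = (prey growth rate)/(RC coefficient) — independent of the other coefficients.
With the change, C* = 0.557/0.0403 = 13.8; it falls from 38.7.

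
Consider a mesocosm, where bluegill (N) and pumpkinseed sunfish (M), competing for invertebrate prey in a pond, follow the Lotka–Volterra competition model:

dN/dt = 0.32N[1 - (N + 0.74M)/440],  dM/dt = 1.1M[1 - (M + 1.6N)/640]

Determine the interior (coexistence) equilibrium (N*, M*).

N* ≈ 183, M* ≈ 348

Setting both brackets to zero gives the nullclines N + 0.74M = 440 and 1.6N + M = 640.
Substituting M = 640 - 1.6N into the first: N(1 - 0.74·1.6) = 440 - 0.74·640.
So N* = -33.6/-0.184 = 183, and then M* = 640 - 1.6·183 = 348.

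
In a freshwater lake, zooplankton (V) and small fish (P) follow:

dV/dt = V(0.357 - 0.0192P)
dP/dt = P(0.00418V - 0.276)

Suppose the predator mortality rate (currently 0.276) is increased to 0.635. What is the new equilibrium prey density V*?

At the interior fixed point, setting dP/dt = 0 with P > 0 fixes V* = (predator death rate)/(VP coefficient) — independent of the other coefficients.
With the change, V* = 0.635/0.00418 = 152; it rises from 66.

V* ≈ 152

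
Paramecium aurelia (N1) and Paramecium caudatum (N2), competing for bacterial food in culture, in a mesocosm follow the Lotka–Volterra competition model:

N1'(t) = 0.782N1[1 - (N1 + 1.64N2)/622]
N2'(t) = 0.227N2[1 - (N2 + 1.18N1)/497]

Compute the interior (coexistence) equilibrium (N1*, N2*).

Setting both brackets to zero gives the nullclines N1 + 1.64N2 = 622 and 1.18N1 + N2 = 497.
Substituting N2 = 497 - 1.18N1 into the first: N1(1 - 1.64·1.18) = 622 - 1.64·497.
So N1* = -193/-0.935 = 206, and then N2* = 497 - 1.18·206 = 253.

N1* ≈ 206, N2* ≈ 253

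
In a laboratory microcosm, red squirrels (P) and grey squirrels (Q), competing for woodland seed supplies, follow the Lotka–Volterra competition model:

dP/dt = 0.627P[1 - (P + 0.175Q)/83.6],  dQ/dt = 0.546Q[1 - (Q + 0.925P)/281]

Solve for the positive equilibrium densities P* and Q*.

Setting both brackets to zero gives the nullclines P + 0.175Q = 83.6 and 0.925P + Q = 281.
Substituting Q = 281 - 0.925P into the first: P(1 - 0.175·0.925) = 83.6 - 0.175·281.
So P* = 34.4/0.838 = 41.1, and then Q* = 281 - 0.925·41.1 = 243.

P* ≈ 41.1, Q* ≈ 243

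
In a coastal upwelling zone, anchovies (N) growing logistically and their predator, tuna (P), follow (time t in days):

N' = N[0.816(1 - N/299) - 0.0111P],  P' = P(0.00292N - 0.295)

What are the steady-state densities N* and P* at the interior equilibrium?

From dP/dt = 0 with P > 0: 0.00292N* = 0.295, so N* = 101.
Substitute into dN/dt = 0: 0.816(1 - 101/299) = 0.0111P*.
The bracket is 0.662, giving P* = 0.54/0.0111 = 48.7.

N* ≈ 101, P* ≈ 48.7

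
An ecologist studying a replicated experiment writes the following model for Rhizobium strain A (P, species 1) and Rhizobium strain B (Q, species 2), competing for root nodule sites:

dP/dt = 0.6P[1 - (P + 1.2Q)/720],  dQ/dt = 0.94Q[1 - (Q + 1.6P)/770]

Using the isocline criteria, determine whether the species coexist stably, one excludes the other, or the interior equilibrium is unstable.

Compare the nullcline intercepts: K1/α12 = 720/1.2 = 600 < K2 = 770; K2/α21 = 770/1.6 = 481 < K1 = 720.
Since both are reversed, neither can invade when rare; the interior point is a saddle.

unstable coexistence (outcome depends on initial conditions)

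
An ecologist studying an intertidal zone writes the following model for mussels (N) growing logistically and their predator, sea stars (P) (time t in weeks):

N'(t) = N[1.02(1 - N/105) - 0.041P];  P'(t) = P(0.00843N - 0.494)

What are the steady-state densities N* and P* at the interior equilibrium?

From dP/dt = 0 with P > 0: 0.00843N* = 0.494, so N* = 58.6.
Substitute into dN/dt = 0: 1.02(1 - 58.6/105) = 0.041P*.
The bracket is 0.442, giving P* = 0.451/0.041 = 11.

N* ≈ 58.6, P* ≈ 11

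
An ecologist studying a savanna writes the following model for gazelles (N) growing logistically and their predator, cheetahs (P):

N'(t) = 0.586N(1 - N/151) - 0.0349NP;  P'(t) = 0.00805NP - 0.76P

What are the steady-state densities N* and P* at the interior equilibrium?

N* ≈ 94.4, P* ≈ 6.29

From dP/dt = 0 with P > 0: 0.00805N* = 0.76, so N* = 94.4.
Substitute into dN/dt = 0: 0.586(1 - 94.4/151) = 0.0349P*.
The bracket is 0.375, giving P* = 0.22/0.0349 = 6.29.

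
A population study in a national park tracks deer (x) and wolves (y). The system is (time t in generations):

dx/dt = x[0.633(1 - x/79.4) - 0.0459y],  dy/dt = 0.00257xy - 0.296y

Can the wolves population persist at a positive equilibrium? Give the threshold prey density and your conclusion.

Threshold x = 115; K < 115, so no, the predator goes extinct.

The predator equation gives dy/dt > 0 only when x > 0.296/0.00257 = 115.
Without the predator, x → K = 79.4. Since 79.4 < 115, the predator cannot invade.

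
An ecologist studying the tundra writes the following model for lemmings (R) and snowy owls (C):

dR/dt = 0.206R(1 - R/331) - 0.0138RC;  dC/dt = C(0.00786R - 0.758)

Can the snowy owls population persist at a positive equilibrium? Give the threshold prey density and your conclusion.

The predator equation gives dC/dt > 0 only when R > 0.758/0.00786 = 96.4.
Without the predator, R → K = 331. Since 331 > 96.4, the predator can invade and persist.

Threshold R = 96.4; K > 96.4, so yes, the predator persists.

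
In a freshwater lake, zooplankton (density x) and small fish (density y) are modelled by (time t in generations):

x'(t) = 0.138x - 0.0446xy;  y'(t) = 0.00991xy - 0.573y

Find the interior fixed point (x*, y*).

x* ≈ 57.8, y* ≈ 3.09

Set dy/dt = 0 with y > 0: 0.00991x - 0.573 = 0, so x* = 0.573/0.00991 = 57.8.
Set dx/dt = 0 with x > 0: 0.138 - 0.0446y = 0, so y* = 0.138/0.0446 = 3.09.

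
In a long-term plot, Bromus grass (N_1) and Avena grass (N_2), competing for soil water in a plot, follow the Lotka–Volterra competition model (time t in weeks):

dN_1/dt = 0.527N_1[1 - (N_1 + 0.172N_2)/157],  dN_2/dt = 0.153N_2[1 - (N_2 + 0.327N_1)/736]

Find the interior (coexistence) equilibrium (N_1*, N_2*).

N_1* ≈ 32.2, N_2* ≈ 725

Setting both brackets to zero gives the nullclines N_1 + 0.172N_2 = 157 and 0.327N_1 + N_2 = 736.
Substituting N_2 = 736 - 0.327N_1 into the first: N_1(1 - 0.172·0.327) = 157 - 0.172·736.
So N_1* = 30.4/0.944 = 32.2, and then N_2* = 736 - 0.327·32.2 = 725.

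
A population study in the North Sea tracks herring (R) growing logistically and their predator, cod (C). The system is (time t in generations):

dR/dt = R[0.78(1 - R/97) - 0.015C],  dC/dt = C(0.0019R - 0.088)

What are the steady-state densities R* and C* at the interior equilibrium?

R* ≈ 46.3, C* ≈ 27.2

From dC/dt = 0 with C > 0: 0.0019R* = 0.088, so R* = 46.3.
Substitute into dR/dt = 0: 0.78(1 - 46.3/97) = 0.015C*.
The bracket is 0.523, giving C* = 0.408/0.015 = 27.2.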